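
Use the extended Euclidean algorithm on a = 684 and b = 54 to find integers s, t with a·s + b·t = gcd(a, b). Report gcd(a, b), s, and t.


Euclidean algorithm on (684, 54) — divide until remainder is 0:
  684 = 12 · 54 + 36
  54 = 1 · 36 + 18
  36 = 2 · 18 + 0
gcd(684, 54) = 18.
Track Bezout coefficients alongside the remainders: start with r₀ = 684 = a·1 + b·0 (s = 1, t = 0) and r₁ = 54 = a·0 + b·1 (s = 0, t = 1); each new remainder r_{k+1} = r_{k-1} − q_k·r_k inherits s_{k+1} = s_{k-1} − q_k·s_k, t_{k+1} = t_{k-1} − q_k·t_k, so r_k = a·s_k + b·t_k at every step:
  q = 12: r = 36, s = 1 − 12·0 = 1, t = 0 − 12·1 = -12  (check: 684·1 + 54·(-12) = 36)
  q = 1: r = 18, s = 0 − 1·1 = -1, t = 1 − 1·(-12) = 13  (check: 684·(-1) + 54·13 = 18)
The row with r = 18 (the gcd) gives the Bezout coefficients s = -1, t = 13.
Result: 684 · (-1) + 54 · (13) = 18.

gcd(684, 54) = 18; s = -1, t = 13 (check: 684·(-1) + 54·13 = 18).


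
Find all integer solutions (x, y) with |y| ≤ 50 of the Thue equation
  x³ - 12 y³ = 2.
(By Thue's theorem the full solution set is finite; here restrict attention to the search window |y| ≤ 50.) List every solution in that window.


The equation is x³ - 12y³ = 2. For fixed y, x³ = 12·y³ + 2, so a solution requires the RHS to be a perfect cube.
Strategy: iterate y from -50 to 50, compute RHS = 12·y³ + 2, and check whether it is a (positive or negative) perfect cube.
Check small values of y:
  y = 0: RHS = 2 is not a perfect cube.
  y = 1: RHS = 14 is not a perfect cube.
  y = -1: RHS = -10 is not a perfect cube.
  y = 2: RHS = 98 is not a perfect cube.
  y = -2: RHS = -94 is not a perfect cube.
  y = 3: RHS = 326 is not a perfect cube.
  y = -3: RHS = -322 is not a perfect cube.
Continuing the search up to |y| = 50 finds no solutions either.
No (x, y) in the scanned range satisfies the equation.

No integer solutions with |y| ≤ 50.


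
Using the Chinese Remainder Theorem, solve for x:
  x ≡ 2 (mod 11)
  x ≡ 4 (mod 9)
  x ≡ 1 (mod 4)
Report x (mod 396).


Moduli 11, 9, 4 are pairwise coprime; by CRT there is a unique solution modulo M = 11 · 9 · 4 = 396.
Solve pairwise, accumulating the modulus:
  Start with x ≡ 2 (mod 11).
  Combine with x ≡ 4 (mod 9): since gcd(11, 9) = 1, we get a unique residue mod 99.
    Write x = 2 + 11·t and substitute into x ≡ 4 (mod 9): 11·t ≡ 4 − 2 = 2 (mod 9).
    Reduce coefficients mod 9: 2·t ≡ 2 (mod 9).
    The inverse of 2 mod 9 is 5 (since 2·5 = 10 = 1·9 + 1), so t ≡ 5·2 = 10 ≡ 1 (mod 9).
    Then x = 2 + 11·1 = 13, valid modulo lcm(11, 9) = 99: x ≡ 13 (mod 99).
  Combine with x ≡ 1 (mod 4): since gcd(99, 4) = 1, we get a unique residue mod 396.
    Write x = 13 + 99·t and substitute into x ≡ 1 (mod 4): 99·t ≡ 1 − 13 = -12 (mod 4).
    Reduce coefficients mod 4: 3·t ≡ 0 (mod 4).
    The inverse of 3 mod 4 is 3 (since 3·3 = 9 = 2·4 + 1), so t ≡ 3·0 = 0 ≡ 0 (mod 4).
    Then x = 13 + 99·0 = 13, valid modulo lcm(99, 4) = 396: x ≡ 13 (mod 396).
Verify: 13 mod 11 = 2 ✓, 13 mod 9 = 4 ✓, 13 mod 4 = 1 ✓.

x ≡ 13 (mod 396).


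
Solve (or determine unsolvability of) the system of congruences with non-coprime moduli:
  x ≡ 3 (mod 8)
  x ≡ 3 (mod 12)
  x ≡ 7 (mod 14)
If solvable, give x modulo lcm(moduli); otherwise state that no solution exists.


Moduli 8, 12, 14 are not pairwise coprime, so CRT works modulo lcm(m_i) when all pairwise compatibility conditions hold.
Pairwise compatibility: gcd(m_i, m_j) must divide a_i - a_j for every pair.
Merge one congruence at a time:
  Start: x ≡ 3 (mod 8).
  Combine with x ≡ 3 (mod 12): gcd(8, 12) = 4; 3 - 3 = 0, which IS divisible by 4, so compatible.
    Write x = 3 + 8·t and substitute into x ≡ 3 (mod 12): 8·t ≡ 3 − 3 = 0 (mod 12).
    Divide the congruence (and modulus) by g = 4: 2·t ≡ 0 (mod 3).
    The inverse of 2 mod 3 is 2 (since 2·2 = 4 = 1·3 + 1), so t ≡ 2·0 = 0 ≡ 0 (mod 3).
    Then x = 3 + 8·0 = 3, valid modulo lcm(8, 12) = 24: x ≡ 3 (mod 24).
  Combine with x ≡ 7 (mod 14): gcd(24, 14) = 2; 7 - 3 = 4, which IS divisible by 2, so compatible.
    Write x = 3 + 24·t and substitute into x ≡ 7 (mod 14): 24·t ≡ 7 − 3 = 4 (mod 14).
    Divide the congruence (and modulus) by g = 2: 12·t ≡ 2 (mod 7).
    Reduce coefficients mod 7: 5·t ≡ 2 (mod 7).
    The inverse of 5 mod 7 is 3 (since 5·3 = 15 = 2·7 + 1), so t ≡ 3·2 = 6 ≡ 6 (mod 7).
    Then x = 3 + 24·6 = 147, valid modulo lcm(24, 14) = 168: x ≡ 147 (mod 168).
Verify: 147 mod 8 = 3, 147 mod 12 = 3, 147 mod 14 = 7.

x ≡ 147 (mod 168).


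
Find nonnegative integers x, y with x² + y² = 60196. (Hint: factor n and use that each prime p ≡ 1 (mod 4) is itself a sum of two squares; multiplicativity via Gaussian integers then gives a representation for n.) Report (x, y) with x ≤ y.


Step 1: Factor n = 60196 = 2^2 · 101 · 149.
Step 2: Check the mod-4 condition on each prime factor: 2 = 2 (special); 101 ≡ 1 (mod 4), exponent 1; 149 ≡ 1 (mod 4), exponent 1.
All primes ≡ 3 (mod 4) appear to even exponent (or don't appear), so by the two-squares theorem n IS expressible as a sum of two squares.
Step 3: Build a representation. Group n = k² · m with k = 2 and m = 101 · 149 = 15049 (a product of primes ≡ 1 (mod 4)); a representation of m scales to one of n via (k·x)² + (k·y)² = k²(x² + y²). Each prime p ≡ 1 (mod 4) is itself a sum of two squares; find a² by testing p − a² for a perfect square:
  101: 101 − 1² = 100 = 10² ⇒ 101 = 1² + 10².
  149: 149 − 1² = 148, 149 − 2² = 145, 149 − 3² = 140, 149 − 4² = 133, 149 − 5² = 124, 149 − 6² = 113, 149 − 7² = 100 = 10² ⇒ 149 = 7² + 10².
  Combine using the Brahmagupta–Fibonacci identity (a² + b²)(c² + d²) = (ac − bd)² + (ad + bc)² = (ac + bd)² + (ad − bc)²:
  101 · 149 = 15049: from (1² + 10²)(7² + 10²), take (1·7 − 10·10, 1·10 + 10·7) = (7 − 100, 10 + 70) = (-93, 80); dropping signs (only squares matter) gives (93, 80); check 93² + 80² = 8649 + 6400 = 15049 ✓.
  Scale by k = 2: (2·93, 2·80) = (186, 160).
Step 4: Order so x ≤ y and verify: 160² + 186² = 25600 + 34596 = 60196 = n. ✓

n = 60196 = 160² + 186² (one valid representation with x ≤ y).


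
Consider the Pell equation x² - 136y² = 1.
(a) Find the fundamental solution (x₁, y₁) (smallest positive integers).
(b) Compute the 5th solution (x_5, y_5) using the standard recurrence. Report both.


Step 1: Find the fundamental solution (x₁, y₁) of x² - 136y² = 1.
  Expand √136 as a continued fraction. a₀ = ⌊√136⌋ = 11; iterate m_{k+1} = d_k·a_k − m_k, d_{k+1} = (136 − m_{k+1}²)/d_k, a_{k+1} = ⌊(a₀ + m_{k+1})/d_{k+1}⌋ (starting m₀ = 0, d₀ = 1), with convergents p_k = a_k·p_{k-1} + p_{k-2}, q_k = a_k·q_{k-1} + q_{k-2} (p₋₁ = 1, q₋₁ = 0):
  k = 0: a₀ = 11; p₀/q₀ = 11/1; p₀² − 136·q₀² = 121 − 136 = -15.
  k = 1: m = 11, d = 15, a = ⌊(11 + 11)/15⌋ = 1; p/q = (1·11 + 1)/(1·1 + 0) = 12/1; p² − 136·q² = 144 − 136 = 8.
  k = 2: m = 4, d = 8, a = ⌊(11 + 4)/8⌋ = 1; p/q = (1·12 + 11)/(1·1 + 1) = 23/2; p² − 136·q² = 529 − 544 = -15.
  k = 3: m = 4, d = 15, a = ⌊(11 + 4)/15⌋ = 1; p/q = (1·23 + 12)/(1·2 + 1) = 35/3; p² − 136·q² = 1225 − 1224 = 1.
  The first convergent with p² − 136·q² = 1 gives the fundamental solution (x₁, y₁) = (35, 3).
Step 2: Apply the recurrence (x_{n+1}, y_{n+1}) = (x₁x_n + 136y₁y_n, x₁y_n + y₁x_n) repeatedly.
  From (x_1, y_1) = (35, 3): x_2 = 35·35 + 136·3·3 = 2449; y_2 = 35·3 + 3·35 = 210.
  From (x_2, y_2) = (2449, 210): x_3 = 35·2449 + 136·3·210 = 171395; y_3 = 35·210 + 3·2449 = 14697.
  From (x_3, y_3) = (171395, 14697): x_4 = 35·171395 + 136·3·14697 = 11995201; y_4 = 35·14697 + 3·171395 = 1028580.
  From (x_4, y_4) = (11995201, 1028580): x_5 = 35·11995201 + 136·3·1028580 = 839492675; y_5 = 35·1028580 + 3·11995201 = 71985903.
Step 3: Verify x_5² - 136·y_5² = 704747951378655625 - 704747951378655624 = 1 (should be 1). ✓

(x_1, y_1) = (35, 3); (x_5, y_5) = (839492675, 71985903).


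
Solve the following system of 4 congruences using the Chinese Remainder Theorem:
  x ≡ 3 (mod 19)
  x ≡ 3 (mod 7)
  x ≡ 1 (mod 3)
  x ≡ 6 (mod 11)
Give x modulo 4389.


Product of moduli M = 19 · 7 · 3 · 11 = 4389.
Merge one congruence at a time:
  Start: x ≡ 3 (mod 19).
  Combine with x ≡ 3 (mod 7); new modulus lcm = 133.
    Write x = 3 + 19·t and substitute into x ≡ 3 (mod 7): 19·t ≡ 3 − 3 = 0 (mod 7).
    Reduce coefficients mod 7: 5·t ≡ 0 (mod 7).
    The inverse of 5 mod 7 is 3 (since 5·3 = 15 = 2·7 + 1), so t ≡ 3·0 = 0 ≡ 0 (mod 7).
    Then x = 3 + 19·0 = 3, valid modulo lcm(19, 7) = 133: x ≡ 3 (mod 133).
  Combine with x ≡ 1 (mod 3); new modulus lcm = 399.
    Write x = 3 + 133·t and substitute into x ≡ 1 (mod 3): 133·t ≡ 1 − 3 = -2 (mod 3).
    Reduce coefficients mod 3: 1·t ≡ 1 (mod 3).
    So t ≡ 1 (mod 3).
    Then x = 3 + 133·1 = 136, valid modulo lcm(133, 3) = 399: x ≡ 136 (mod 399).
  Combine with x ≡ 6 (mod 11); new modulus lcm = 4389.
    Write x = 136 + 399·t and substitute into x ≡ 6 (mod 11): 399·t ≡ 6 − 136 = -130 (mod 11).
    Reduce coefficients mod 11: 3·t ≡ 2 (mod 11).
    The inverse of 3 mod 11 is 4 (since 3·4 = 12 = 1·11 + 1), so t ≡ 4·2 = 8 ≡ 8 (mod 11).
    Then x = 136 + 399·8 = 3328, valid modulo lcm(399, 11) = 4389: x ≡ 3328 (mod 4389).
Verify against each original: 3328 mod 19 = 3, 3328 mod 7 = 3, 3328 mod 3 = 1, 3328 mod 11 = 6.

x ≡ 3328 (mod 4389).


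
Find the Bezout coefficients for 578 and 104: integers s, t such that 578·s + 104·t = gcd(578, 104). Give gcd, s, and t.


Euclidean algorithm on (578, 104) — divide until remainder is 0:
  578 = 5 · 104 + 58
  104 = 1 · 58 + 46
  58 = 1 · 46 + 12
  46 = 3 · 12 + 10
  12 = 1 · 10 + 2
  10 = 5 · 2 + 0
gcd(578, 104) = 2.
Track Bezout coefficients alongside the remainders: start with r₀ = 578 = a·1 + b·0 (s = 1, t = 0) and r₁ = 104 = a·0 + b·1 (s = 0, t = 1); each new remainder r_{k+1} = r_{k-1} − q_k·r_k inherits s_{k+1} = s_{k-1} − q_k·s_k, t_{k+1} = t_{k-1} − q_k·t_k, so r_k = a·s_k + b·t_k at every step:
  q = 5: r = 58, s = 1 − 5·0 = 1, t = 0 − 5·1 = -5  (check: 578·1 + 104·(-5) = 58)
  q = 1: r = 46, s = 0 − 1·1 = -1, t = 1 − 1·(-5) = 6  (check: 578·(-1) + 104·6 = 46)
  q = 1: r = 12, s = 1 − 1·(-1) = 2, t = -5 − 1·6 = -11  (check: 578·2 + 104·(-11) = 12)
  q = 3: r = 10, s = -1 − 3·2 = -7, t = 6 − 3·(-11) = 39  (check: 578·(-7) + 104·39 = 10)
  q = 1: r = 2, s = 2 − 1·(-7) = 9, t = -11 − 1·39 = -50  (check: 578·9 + 104·(-50) = 2)
The row with r = 2 (the gcd) gives the Bezout coefficients s = 9, t = -50.
Result: 578 · (9) + 104 · (-50) = 2.

gcd(578, 104) = 2; s = 9, t = -50 (check: 578·9 + 104·(-50) = 2).


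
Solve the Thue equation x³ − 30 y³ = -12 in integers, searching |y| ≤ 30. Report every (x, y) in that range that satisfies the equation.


The equation is x³ - 30y³ = -12. For fixed y, x³ = 30·y³ − 12, so a solution requires the RHS to be a perfect cube.
Strategy: iterate y from -30 to 30, compute RHS = 30·y³ − 12, and check whether it is a (positive or negative) perfect cube.
Check small values of y:
  y = 0: RHS = -12 is not a perfect cube.
  y = 1: RHS = 18 is not a perfect cube.
  y = -1: RHS = -42 is not a perfect cube.
  y = 2: RHS = 228 is not a perfect cube.
  y = -2: RHS = -252 is not a perfect cube.
  y = 3: RHS = 798 is not a perfect cube.
  y = -3: RHS = -822 is not a perfect cube.
Continuing the search up to |y| = 30 finds no solutions either.
No (x, y) in the scanned range satisfies the equation.

No integer solutions with |y| ≤ 30.


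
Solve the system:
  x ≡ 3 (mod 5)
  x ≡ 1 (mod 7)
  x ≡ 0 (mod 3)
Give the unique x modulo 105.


Moduli 5, 7, 3 are pairwise coprime; by CRT there is a unique solution modulo M = 5 · 7 · 3 = 105.
Solve pairwise, accumulating the modulus:
  Start with x ≡ 3 (mod 5).
  Combine with x ≡ 1 (mod 7): since gcd(5, 7) = 1, we get a unique residue mod 35.
    Write x = 3 + 5·t and substitute into x ≡ 1 (mod 7): 5·t ≡ 1 − 3 = -2 (mod 7).
    Reduce coefficients mod 7: 5·t ≡ 5 (mod 7).
    The inverse of 5 mod 7 is 3 (since 5·3 = 15 = 2·7 + 1), so t ≡ 3·5 = 15 ≡ 1 (mod 7).
    Then x = 3 + 5·1 = 8, valid modulo lcm(5, 7) = 35: x ≡ 8 (mod 35).
  Combine with x ≡ 0 (mod 3): since gcd(35, 3) = 1, we get a unique residue mod 105.
    Write x = 8 + 35·t and substitute into x ≡ 0 (mod 3): 35·t ≡ 0 − 8 = -8 (mod 3).
    Reduce coefficients mod 3: 2·t ≡ 1 (mod 3).
    The inverse of 2 mod 3 is 2 (since 2·2 = 4 = 1·3 + 1), so t ≡ 2·1 = 2 ≡ 2 (mod 3).
    Then x = 8 + 35·2 = 78, valid modulo lcm(35, 3) = 105: x ≡ 78 (mod 105).
Verify: 78 mod 5 = 3 ✓, 78 mod 7 = 1 ✓, 78 mod 3 = 0 ✓.

x ≡ 78 (mod 105).


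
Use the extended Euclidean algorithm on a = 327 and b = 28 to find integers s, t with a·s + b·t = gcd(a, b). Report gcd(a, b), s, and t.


Euclidean algorithm on (327, 28) — divide until remainder is 0:
  327 = 11 · 28 + 19
  28 = 1 · 19 + 9
  19 = 2 · 9 + 1
  9 = 9 · 1 + 0
gcd(327, 28) = 1.
Track Bezout coefficients alongside the remainders: start with r₀ = 327 = a·1 + b·0 (s = 1, t = 0) and r₁ = 28 = a·0 + b·1 (s = 0, t = 1); each new remainder r_{k+1} = r_{k-1} − q_k·r_k inherits s_{k+1} = s_{k-1} − q_k·s_k, t_{k+1} = t_{k-1} − q_k·t_k, so r_k = a·s_k + b·t_k at every step:
  q = 11: r = 19, s = 1 − 11·0 = 1, t = 0 − 11·1 = -11  (check: 327·1 + 28·(-11) = 19)
  q = 1: r = 9, s = 0 − 1·1 = -1, t = 1 − 1·(-11) = 12  (check: 327·(-1) + 28·12 = 9)
  q = 2: r = 1, s = 1 − 2·(-1) = 3, t = -11 − 2·12 = -35  (check: 327·3 + 28·(-35) = 1)
The row with r = 1 (the gcd) gives the Bezout coefficients s = 3, t = -35.
Result: 327 · (3) + 28 · (-35) = 1.

gcd(327, 28) = 1; s = 3, t = -35 (check: 327·3 + 28·(-35) = 1).


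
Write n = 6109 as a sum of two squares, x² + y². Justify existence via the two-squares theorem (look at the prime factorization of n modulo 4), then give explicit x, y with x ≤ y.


Step 1: Factor n = 6109 = 41 · 149.
Step 2: Check the mod-4 condition on each prime factor: 41 ≡ 1 (mod 4), exponent 1; 149 ≡ 1 (mod 4), exponent 1.
All primes ≡ 3 (mod 4) appear to even exponent (or don't appear), so by the two-squares theorem n IS expressible as a sum of two squares.
Step 3: Build a representation. Here n = 41 · 149 is a product of primes ≡ 1 (mod 4). Each prime p ≡ 1 (mod 4) is itself a sum of two squares; find a² by testing p − a² for a perfect square:
  41: 41 − 1² = 40, 41 − 2² = 37, 41 − 3² = 32, 41 − 4² = 25 = 5² ⇒ 41 = 4² + 5².
  149: 149 − 1² = 148, 149 − 2² = 145, 149 − 3² = 140, 149 − 4² = 133, 149 − 5² = 124, 149 − 6² = 113, 149 − 7² = 100 = 10² ⇒ 149 = 7² + 10².
  Combine using the Brahmagupta–Fibonacci identity (a² + b²)(c² + d²) = (ac − bd)² + (ad + bc)² = (ac + bd)² + (ad − bc)²:
  41 · 149 = 6109: from (4² + 5²)(7² + 10²), take (4·7 − 5·10, 4·10 + 5·7) = (28 − 50, 40 + 35) = (-22, 75); dropping signs (only squares matter) gives (22, 75); check 22² + 75² = 484 + 5625 = 6109 ✓.
Step 4: Order so x ≤ y and verify: 22² + 75² = 484 + 5625 = 6109 = n. ✓

n = 6109 = 22² + 75² (one valid representation with x ≤ y).


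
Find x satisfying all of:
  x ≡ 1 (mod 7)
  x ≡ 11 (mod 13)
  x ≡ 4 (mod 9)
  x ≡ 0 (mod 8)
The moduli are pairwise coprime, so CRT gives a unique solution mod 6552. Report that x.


Product of moduli M = 7 · 13 · 9 · 8 = 6552.
Merge one congruence at a time:
  Start: x ≡ 1 (mod 7).
  Combine with x ≡ 11 (mod 13); new modulus lcm = 91.
    Write x = 1 + 7·t and substitute into x ≡ 11 (mod 13): 7·t ≡ 11 − 1 = 10 (mod 13).
    The inverse of 7 mod 13 is 2 (since 7·2 = 14 = 1·13 + 1), so t ≡ 2·10 = 20 ≡ 7 (mod 13).
    Then x = 1 + 7·7 = 50, valid modulo lcm(7, 13) = 91: x ≡ 50 (mod 91).
  Combine with x ≡ 4 (mod 9); new modulus lcm = 819.
    Write x = 50 + 91·t and substitute into x ≡ 4 (mod 9): 91·t ≡ 4 − 50 = -46 (mod 9).
    Reduce coefficients mod 9: 1·t ≡ 8 (mod 9).
    So t ≡ 8 (mod 9).
    Then x = 50 + 91·8 = 778, valid modulo lcm(91, 9) = 819: x ≡ 778 (mod 819).
  Combine with x ≡ 0 (mod 8); new modulus lcm = 6552.
    Write x = 778 + 819·t and substitute into x ≡ 0 (mod 8): 819·t ≡ 0 − 778 = -778 (mod 8).
    Reduce coefficients mod 8: 3·t ≡ 6 (mod 8).
    The inverse of 3 mod 8 is 3 (since 3·3 = 9 = 1·8 + 1), so t ≡ 3·6 = 18 ≡ 2 (mod 8).
    Then x = 778 + 819·2 = 2416, valid modulo lcm(819, 8) = 6552: x ≡ 2416 (mod 6552).
Verify against each original: 2416 mod 7 = 1, 2416 mod 13 = 11, 2416 mod 9 = 4, 2416 mod 8 = 0.

x ≡ 2416 (mod 6552).


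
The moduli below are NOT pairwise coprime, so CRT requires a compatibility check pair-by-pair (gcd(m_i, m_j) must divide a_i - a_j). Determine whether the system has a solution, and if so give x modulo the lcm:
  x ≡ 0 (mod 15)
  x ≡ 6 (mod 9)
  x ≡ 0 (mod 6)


Moduli 15, 9, 6 are not pairwise coprime, so CRT works modulo lcm(m_i) when all pairwise compatibility conditions hold.
Pairwise compatibility: gcd(m_i, m_j) must divide a_i - a_j for every pair.
Merge one congruence at a time:
  Start: x ≡ 0 (mod 15).
  Combine with x ≡ 6 (mod 9): gcd(15, 9) = 3; 6 - 0 = 6, which IS divisible by 3, so compatible.
    Write x = 0 + 15·t and substitute into x ≡ 6 (mod 9): 15·t ≡ 6 − 0 = 6 (mod 9).
    Divide the congruence (and modulus) by g = 3: 5·t ≡ 2 (mod 3).
    Reduce coefficients mod 3: 2·t ≡ 2 (mod 3).
    The inverse of 2 mod 3 is 2 (since 2·2 = 4 = 1·3 + 1), so t ≡ 2·2 = 4 ≡ 1 (mod 3).
    Then x = 0 + 15·1 = 15, valid modulo lcm(15, 9) = 45: x ≡ 15 (mod 45).
  Combine with x ≡ 0 (mod 6): gcd(45, 6) = 3; 0 - 15 = -15, which IS divisible by 3, so compatible.
    Write x = 15 + 45·t and substitute into x ≡ 0 (mod 6): 45·t ≡ 0 − 15 = -15 (mod 6).
    Divide the congruence (and modulus) by g = 3: 15·t ≡ -5 (mod 2).
    Reduce coefficients mod 2: 1·t ≡ 1 (mod 2).
    So t ≡ 1 (mod 2).
    Then x = 15 + 45·1 = 60, valid modulo lcm(45, 6) = 90: x ≡ 60 (mod 90).
Verify: 60 mod 15 = 0, 60 mod 9 = 6, 60 mod 6 = 0.

x ≡ 60 (mod 90).


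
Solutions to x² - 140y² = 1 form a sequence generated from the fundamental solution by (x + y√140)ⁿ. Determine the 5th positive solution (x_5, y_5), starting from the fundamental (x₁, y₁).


Step 1: Find the fundamental solution (x₁, y₁) of x² - 140y² = 1.
  Expand √140 as a continued fraction. a₀ = ⌊√140⌋ = 11; iterate m_{k+1} = d_k·a_k − m_k, d_{k+1} = (140 − m_{k+1}²)/d_k, a_{k+1} = ⌊(a₀ + m_{k+1})/d_{k+1}⌋ (starting m₀ = 0, d₀ = 1), with convergents p_k = a_k·p_{k-1} + p_{k-2}, q_k = a_k·q_{k-1} + q_{k-2} (p₋₁ = 1, q₋₁ = 0):
  k = 0: a₀ = 11; p₀/q₀ = 11/1; p₀² − 140·q₀² = 121 − 140 = -19.
  k = 1: m = 11, d = 19, a = ⌊(11 + 11)/19⌋ = 1; p/q = (1·11 + 1)/(1·1 + 0) = 12/1; p² − 140·q² = 144 − 140 = 4.
  k = 2: m = 8, d = 4, a = ⌊(11 + 8)/4⌋ = 4; p/q = (4·12 + 11)/(4·1 + 1) = 59/5; p² − 140·q² = 3481 − 3500 = -19.
  k = 3: m = 8, d = 19, a = ⌊(11 + 8)/19⌋ = 1; p/q = (1·59 + 12)/(1·5 + 1) = 71/6; p² − 140·q² = 5041 − 5040 = 1.
  The first convergent with p² − 140·q² = 1 gives the fundamental solution (x₁, y₁) = (71, 6).
Step 2: Apply the recurrence (x_{n+1}, y_{n+1}) = (x₁x_n + 140y₁y_n, x₁y_n + y₁x_n) repeatedly.
  From (x_1, y_1) = (71, 6): x_2 = 71·71 + 140·6·6 = 10081; y_2 = 71·6 + 6·71 = 852.
  From (x_2, y_2) = (10081, 852): x_3 = 71·10081 + 140·6·852 = 1431431; y_3 = 71·852 + 6·10081 = 120978.
  From (x_3, y_3) = (1431431, 120978): x_4 = 71·1431431 + 140·6·120978 = 203253121; y_4 = 71·120978 + 6·1431431 = 17178024.
  From (x_4, y_4) = (203253121, 17178024): x_5 = 71·203253121 + 140·6·17178024 = 28860511751; y_5 = 71·17178024 + 6·203253121 = 2439158430.
Step 3: Verify x_5² - 140·y_5² = 832929138529609086001 - 832929138529609086000 = 1 (should be 1). ✓

(x_1, y_1) = (71, 6); (x_5, y_5) = (28860511751, 2439158430).


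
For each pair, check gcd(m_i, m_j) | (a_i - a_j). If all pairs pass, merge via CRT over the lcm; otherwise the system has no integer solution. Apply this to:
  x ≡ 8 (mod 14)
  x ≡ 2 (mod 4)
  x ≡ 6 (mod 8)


Moduli 14, 4, 8 are not pairwise coprime, so CRT works modulo lcm(m_i) when all pairwise compatibility conditions hold.
Pairwise compatibility: gcd(m_i, m_j) must divide a_i - a_j for every pair.
Merge one congruence at a time:
  Start: x ≡ 8 (mod 14).
  Combine with x ≡ 2 (mod 4): gcd(14, 4) = 2; 2 - 8 = -6, which IS divisible by 2, so compatible.
    Write x = 8 + 14·t and substitute into x ≡ 2 (mod 4): 14·t ≡ 2 − 8 = -6 (mod 4).
    Divide the congruence (and modulus) by g = 2: 7·t ≡ -3 (mod 2).
    Reduce coefficients mod 2: 1·t ≡ 1 (mod 2).
    So t ≡ 1 (mod 2).
    Then x = 8 + 14·1 = 22, valid modulo lcm(14, 4) = 28: x ≡ 22 (mod 28).
  Combine with x ≡ 6 (mod 8): gcd(28, 8) = 4; 6 - 22 = -16, which IS divisible by 4, so compatible.
    Write x = 22 + 28·t and substitute into x ≡ 6 (mod 8): 28·t ≡ 6 − 22 = -16 (mod 8).
    Divide the congruence (and modulus) by g = 4: 7·t ≡ -4 (mod 2).
    Reduce coefficients mod 2: 1·t ≡ 0 (mod 2).
    So t ≡ 0 (mod 2).
    Then x = 22 + 28·0 = 22, valid modulo lcm(28, 8) = 56: x ≡ 22 (mod 56).
Verify: 22 mod 14 = 8, 22 mod 4 = 2, 22 mod 8 = 6.

x ≡ 22 (mod 56).


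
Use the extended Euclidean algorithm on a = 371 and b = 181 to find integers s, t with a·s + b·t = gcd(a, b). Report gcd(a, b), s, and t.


Euclidean algorithm on (371, 181) — divide until remainder is 0:
  371 = 2 · 181 + 9
  181 = 20 · 9 + 1
  9 = 9 · 1 + 0
gcd(371, 181) = 1.
Track Bezout coefficients alongside the remainders: start with r₀ = 371 = a·1 + b·0 (s = 1, t = 0) and r₁ = 181 = a·0 + b·1 (s = 0, t = 1); each new remainder r_{k+1} = r_{k-1} − q_k·r_k inherits s_{k+1} = s_{k-1} − q_k·s_k, t_{k+1} = t_{k-1} − q_k·t_k, so r_k = a·s_k + b·t_k at every step:
  q = 2: r = 9, s = 1 − 2·0 = 1, t = 0 − 2·1 = -2  (check: 371·1 + 181·(-2) = 9)
  q = 20: r = 1, s = 0 − 20·1 = -20, t = 1 − 20·(-2) = 41  (check: 371·(-20) + 181·41 = 1)
The row with r = 1 (the gcd) gives the Bezout coefficients s = -20, t = 41.
Result: 371 · (-20) + 181 · (41) = 1.

gcd(371, 181) = 1; s = -20, t = 41 (check: 371·(-20) + 181·41 = 1).


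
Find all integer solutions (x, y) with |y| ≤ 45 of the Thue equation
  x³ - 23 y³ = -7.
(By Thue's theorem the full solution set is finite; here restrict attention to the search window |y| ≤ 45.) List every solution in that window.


The equation is x³ - 23y³ = -7. For fixed y, x³ = 23·y³ − 7, so a solution requires the RHS to be a perfect cube.
Strategy: iterate y from -45 to 45, compute RHS = 23·y³ − 7, and check whether it is a (positive or negative) perfect cube.
Check small values of y:
  y = 0: RHS = -7 is not a perfect cube.
  y = 1: RHS = 16 is not a perfect cube.
  y = -1: RHS = -30 is not a perfect cube.
  y = 2: RHS = 177 is not a perfect cube.
  y = -2: RHS = -191 is not a perfect cube.
  y = 3: RHS = 614 is not a perfect cube.
  y = -3: RHS = -628 is not a perfect cube.
Continuing the search up to |y| = 45 finds no solutions either.
No (x, y) in the scanned range satisfies the equation.

No integer solutions with |y| ≤ 45.


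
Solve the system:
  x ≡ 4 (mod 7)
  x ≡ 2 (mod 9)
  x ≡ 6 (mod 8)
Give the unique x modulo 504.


Moduli 7, 9, 8 are pairwise coprime; by CRT there is a unique solution modulo M = 7 · 9 · 8 = 504.
Solve pairwise, accumulating the modulus:
  Start with x ≡ 4 (mod 7).
  Combine with x ≡ 2 (mod 9): since gcd(7, 9) = 1, we get a unique residue mod 63.
    Write x = 4 + 7·t and substitute into x ≡ 2 (mod 9): 7·t ≡ 2 − 4 = -2 (mod 9).
    Reduce coefficients mod 9: 7·t ≡ 7 (mod 9).
    The inverse of 7 mod 9 is 4 (since 7·4 = 28 = 3·9 + 1), so t ≡ 4·7 = 28 ≡ 1 (mod 9).
    Then x = 4 + 7·1 = 11, valid modulo lcm(7, 9) = 63: x ≡ 11 (mod 63).
  Combine with x ≡ 6 (mod 8): since gcd(63, 8) = 1, we get a unique residue mod 504.
    Write x = 11 + 63·t and substitute into x ≡ 6 (mod 8): 63·t ≡ 6 − 11 = -5 (mod 8).
    Reduce coefficients mod 8: 7·t ≡ 3 (mod 8).
    The inverse of 7 mod 8 is 7 (since 7·7 = 49 = 6·8 + 1), so t ≡ 7·3 = 21 ≡ 5 (mod 8).
    Then x = 11 + 63·5 = 326, valid modulo lcm(63, 8) = 504: x ≡ 326 (mod 504).
Verify: 326 mod 7 = 4 ✓, 326 mod 9 = 2 ✓, 326 mod 8 = 6 ✓.

x ≡ 326 (mod 504).


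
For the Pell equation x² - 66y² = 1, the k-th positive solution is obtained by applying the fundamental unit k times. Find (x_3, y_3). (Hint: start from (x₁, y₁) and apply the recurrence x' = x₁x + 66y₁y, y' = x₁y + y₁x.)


Step 1: Find the fundamental solution (x₁, y₁) of x² - 66y² = 1.
  Expand √66 as a continued fraction. a₀ = ⌊√66⌋ = 8; iterate m_{k+1} = d_k·a_k − m_k, d_{k+1} = (66 − m_{k+1}²)/d_k, a_{k+1} = ⌊(a₀ + m_{k+1})/d_{k+1}⌋ (starting m₀ = 0, d₀ = 1), with convergents p_k = a_k·p_{k-1} + p_{k-2}, q_k = a_k·q_{k-1} + q_{k-2} (p₋₁ = 1, q₋₁ = 0):
  k = 0: a₀ = 8; p₀/q₀ = 8/1; p₀² − 66·q₀² = 64 − 66 = -2.
  k = 1: m = 8, d = 2, a = ⌊(8 + 8)/2⌋ = 8; p/q = (8·8 + 1)/(8·1 + 0) = 65/8; p² − 66·q² = 4225 − 4224 = 1.
  The first convergent with p² − 66·q² = 1 gives the fundamental solution (x₁, y₁) = (65, 8).
Step 2: Apply the recurrence (x_{n+1}, y_{n+1}) = (x₁x_n + 66y₁y_n, x₁y_n + y₁x_n) repeatedly.
  From (x_1, y_1) = (65, 8): x_2 = 65·65 + 66·8·8 = 8449; y_2 = 65·8 + 8·65 = 1040.
  From (x_2, y_2) = (8449, 1040): x_3 = 65·8449 + 66·8·1040 = 1098305; y_3 = 65·1040 + 8·8449 = 135192.
Step 3: Verify x_3² - 66·y_3² = 1206273873025 - 1206273873024 = 1 (should be 1). ✓

(x_1, y_1) = (65, 8); (x_3, y_3) = (1098305, 135192).


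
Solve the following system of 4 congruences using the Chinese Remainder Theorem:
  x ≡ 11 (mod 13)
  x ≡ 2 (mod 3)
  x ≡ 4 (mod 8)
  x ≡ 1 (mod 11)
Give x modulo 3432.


Product of moduli M = 13 · 3 · 8 · 11 = 3432.
Merge one congruence at a time:
  Start: x ≡ 11 (mod 13).
  Combine with x ≡ 2 (mod 3); new modulus lcm = 39.
    Write x = 11 + 13·t and substitute into x ≡ 2 (mod 3): 13·t ≡ 2 − 11 = -9 (mod 3).
    Reduce coefficients mod 3: 1·t ≡ 0 (mod 3).
    So t ≡ 0 (mod 3).
    Then x = 11 + 13·0 = 11, valid modulo lcm(13, 3) = 39: x ≡ 11 (mod 39).
  Combine with x ≡ 4 (mod 8); new modulus lcm = 312.
    Write x = 11 + 39·t and substitute into x ≡ 4 (mod 8): 39·t ≡ 4 − 11 = -7 (mod 8).
    Reduce coefficients mod 8: 7·t ≡ 1 (mod 8).
    The inverse of 7 mod 8 is 7 (since 7·7 = 49 = 6·8 + 1), so t ≡ 7·1 = 7 ≡ 7 (mod 8).
    Then x = 11 + 39·7 = 284, valid modulo lcm(39, 8) = 312: x ≡ 284 (mod 312).
  Combine with x ≡ 1 (mod 11); new modulus lcm = 3432.
    Write x = 284 + 312·t and substitute into x ≡ 1 (mod 11): 312·t ≡ 1 − 284 = -283 (mod 11).
    Reduce coefficients mod 11: 4·t ≡ 3 (mod 11).
    The inverse of 4 mod 11 is 3 (since 4·3 = 12 = 1·11 + 1), so t ≡ 3·3 = 9 ≡ 9 (mod 11).
    Then x = 284 + 312·9 = 3092, valid modulo lcm(312, 11) = 3432: x ≡ 3092 (mod 3432).
Verify against each original: 3092 mod 13 = 11, 3092 mod 3 = 2, 3092 mod 8 = 4, 3092 mod 11 = 1.

x ≡ 3092 (mod 3432).


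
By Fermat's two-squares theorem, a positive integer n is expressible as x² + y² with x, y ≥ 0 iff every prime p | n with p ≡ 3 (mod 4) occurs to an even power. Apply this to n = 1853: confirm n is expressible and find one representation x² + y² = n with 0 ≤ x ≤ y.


Step 1: Factor n = 1853 = 17 · 109.
Step 2: Check the mod-4 condition on each prime factor: 17 ≡ 1 (mod 4), exponent 1; 109 ≡ 1 (mod 4), exponent 1.
All primes ≡ 3 (mod 4) appear to even exponent (or don't appear), so by the two-squares theorem n IS expressible as a sum of two squares.
Step 3: Build a representation. Here n = 17 · 109 is a product of primes ≡ 1 (mod 4). Each prime p ≡ 1 (mod 4) is itself a sum of two squares; find a² by testing p − a² for a perfect square:
  17: 17 − 1² = 16 = 4² ⇒ 17 = 1² + 4².
  109: 109 − 1² = 108, 109 − 2² = 105, 109 − 3² = 100 = 10² ⇒ 109 = 3² + 10².
  Combine using the Brahmagupta–Fibonacci identity (a² + b²)(c² + d²) = (ac − bd)² + (ad + bc)² = (ac + bd)² + (ad − bc)²:
  17 · 109 = 1853: from (1² + 4²)(3² + 10²), take (1·3 − 4·10, 1·10 + 4·3) = (3 − 40, 10 + 12) = (-37, 22); dropping signs (only squares matter) gives (37, 22); check 37² + 22² = 1369 + 484 = 1853 ✓.
Step 4: Order so x ≤ y and verify: 22² + 37² = 484 + 1369 = 1853 = n. ✓

n = 1853 = 22² + 37² (one valid representation with x ≤ y).


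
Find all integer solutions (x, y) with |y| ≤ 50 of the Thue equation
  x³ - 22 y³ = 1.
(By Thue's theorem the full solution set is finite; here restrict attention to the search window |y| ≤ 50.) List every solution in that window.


The equation is x³ - 22y³ = 1. For fixed y, x³ = 22·y³ + 1, so a solution requires the RHS to be a perfect cube.
Strategy: iterate y from -50 to 50, compute RHS = 22·y³ + 1, and check whether it is a (positive or negative) perfect cube.
Check small values of y:
  y = 0: RHS = 1 = (1)³ ⇒ x = 1 works.
  y = 1: RHS = 23 is not a perfect cube.
  y = -1: RHS = -21 is not a perfect cube.
  y = 2: RHS = 177 is not a perfect cube.
  y = -2: RHS = -175 is not a perfect cube.
  y = 3: RHS = 595 is not a perfect cube.
  y = -3: RHS = -593 is not a perfect cube.
Continuing the search up to |y| = 50 finds no further solutions beyond those listed.
Collected solutions: (1, 0).

Solutions (with |y| ≤ 50): (1, 0).


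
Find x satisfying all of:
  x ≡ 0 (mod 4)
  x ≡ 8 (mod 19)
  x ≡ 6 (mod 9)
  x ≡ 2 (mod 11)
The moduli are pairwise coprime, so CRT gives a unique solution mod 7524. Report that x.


Product of moduli M = 4 · 19 · 9 · 11 = 7524.
Merge one congruence at a time:
  Start: x ≡ 0 (mod 4).
  Combine with x ≡ 8 (mod 19); new modulus lcm = 76.
    Write x = 0 + 4·t and substitute into x ≡ 8 (mod 19): 4·t ≡ 8 − 0 = 8 (mod 19).
    The inverse of 4 mod 19 is 5 (since 4·5 = 20 = 1·19 + 1), so t ≡ 5·8 = 40 ≡ 2 (mod 19).
    Then x = 0 + 4·2 = 8, valid modulo lcm(4, 19) = 76: x ≡ 8 (mod 76).
  Combine with x ≡ 6 (mod 9); new modulus lcm = 684.
    Write x = 8 + 76·t and substitute into x ≡ 6 (mod 9): 76·t ≡ 6 − 8 = -2 (mod 9).
    Reduce coefficients mod 9: 4·t ≡ 7 (mod 9).
    The inverse of 4 mod 9 is 7 (since 4·7 = 28 = 3·9 + 1), so t ≡ 7·7 = 49 ≡ 4 (mod 9).
    Then x = 8 + 76·4 = 312, valid modulo lcm(76, 9) = 684: x ≡ 312 (mod 684).
  Combine with x ≡ 2 (mod 11); new modulus lcm = 7524.
    Write x = 312 + 684·t and substitute into x ≡ 2 (mod 11): 684·t ≡ 2 − 312 = -310 (mod 11).
    Reduce coefficients mod 11: 2·t ≡ 9 (mod 11).
    The inverse of 2 mod 11 is 6 (since 2·6 = 12 = 1·11 + 1), so t ≡ 6·9 = 54 ≡ 10 (mod 11).
    Then x = 312 + 684·10 = 7152, valid modulo lcm(684, 11) = 7524: x ≡ 7152 (mod 7524).
Verify against each original: 7152 mod 4 = 0, 7152 mod 19 = 8, 7152 mod 9 = 6, 7152 mod 11 = 2.

x ≡ 7152 (mod 7524).


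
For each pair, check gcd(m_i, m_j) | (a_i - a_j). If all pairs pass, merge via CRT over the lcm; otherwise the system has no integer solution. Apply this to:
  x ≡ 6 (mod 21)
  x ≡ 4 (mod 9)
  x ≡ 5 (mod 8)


Moduli 21, 9, 8 are not pairwise coprime, so CRT works modulo lcm(m_i) when all pairwise compatibility conditions hold.
Pairwise compatibility: gcd(m_i, m_j) must divide a_i - a_j for every pair.
Merge one congruence at a time:
  Start: x ≡ 6 (mod 21).
  Combine with x ≡ 4 (mod 9): gcd(21, 9) = 3, and 4 - 6 = -2 is NOT divisible by 3.
    ⇒ system is inconsistent (no integer solution).

No solution (the system is inconsistent).


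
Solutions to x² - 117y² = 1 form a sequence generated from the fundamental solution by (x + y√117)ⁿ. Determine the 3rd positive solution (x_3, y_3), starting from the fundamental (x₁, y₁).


Step 1: Find the fundamental solution (x₁, y₁) of x² - 117y² = 1.
  Expand √117 as a continued fraction. a₀ = ⌊√117⌋ = 10; iterate m_{k+1} = d_k·a_k − m_k, d_{k+1} = (117 − m_{k+1}²)/d_k, a_{k+1} = ⌊(a₀ + m_{k+1})/d_{k+1}⌋ (starting m₀ = 0, d₀ = 1), with convergents p_k = a_k·p_{k-1} + p_{k-2}, q_k = a_k·q_{k-1} + q_{k-2} (p₋₁ = 1, q₋₁ = 0):
  k = 0: a₀ = 10; p₀/q₀ = 10/1; p₀² − 117·q₀² = 100 − 117 = -17.
  k = 1: m = 10, d = 17, a = ⌊(10 + 10)/17⌋ = 1; p/q = (1·10 + 1)/(1·1 + 0) = 11/1; p² − 117·q² = 121 − 117 = 4.
  k = 2: m = 7, d = 4, a = ⌊(10 + 7)/4⌋ = 4; p/q = (4·11 + 10)/(4·1 + 1) = 54/5; p² − 117·q² = 2916 − 2925 = -9.
  k = 3: m = 9, d = 9, a = ⌊(10 + 9)/9⌋ = 2; p/q = (2·54 + 11)/(2·5 + 1) = 119/11; p² − 117·q² = 14161 − 14157 = 4.
  k = 4: m = 9, d = 4, a = ⌊(10 + 9)/4⌋ = 4; p/q = (4·119 + 54)/(4·11 + 5) = 530/49; p² − 117·q² = 280900 − 280917 = -17.
  k = 5: m = 7, d = 17, a = ⌊(10 + 7)/17⌋ = 1; p/q = (1·530 + 119)/(1·49 + 11) = 649/60; p² − 117·q² = 421201 − 421200 = 1.
  The first convergent with p² − 117·q² = 1 gives the fundamental solution (x₁, y₁) = (649, 60).
Step 2: Apply the recurrence (x_{n+1}, y_{n+1}) = (x₁x_n + 117y₁y_n, x₁y_n + y₁x_n) repeatedly.
  From (x_1, y_1) = (649, 60): x_2 = 649·649 + 117·60·60 = 842401; y_2 = 649·60 + 60·649 = 77880.
  From (x_2, y_2) = (842401, 77880): x_3 = 649·842401 + 117·60·77880 = 1093435849; y_3 = 649·77880 + 60·842401 = 101088180.
Step 3: Verify x_3² - 117·y_3² = 1195601955878350801 - 1195601955878350800 = 1 (should be 1). ✓

(x_1, y_1) = (649, 60); (x_3, y_3) = (1093435849, 101088180).


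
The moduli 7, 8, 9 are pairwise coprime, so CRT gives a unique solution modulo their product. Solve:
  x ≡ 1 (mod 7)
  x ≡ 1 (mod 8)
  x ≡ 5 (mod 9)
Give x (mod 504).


Moduli 7, 8, 9 are pairwise coprime; by CRT there is a unique solution modulo M = 7 · 8 · 9 = 504.
Solve pairwise, accumulating the modulus:
  Start with x ≡ 1 (mod 7).
  Combine with x ≡ 1 (mod 8): since gcd(7, 8) = 1, we get a unique residue mod 56.
    Write x = 1 + 7·t and substitute into x ≡ 1 (mod 8): 7·t ≡ 1 − 1 = 0 (mod 8).
    The inverse of 7 mod 8 is 7 (since 7·7 = 49 = 6·8 + 1), so t ≡ 7·0 = 0 ≡ 0 (mod 8).
    Then x = 1 + 7·0 = 1, valid modulo lcm(7, 8) = 56: x ≡ 1 (mod 56).
  Combine with x ≡ 5 (mod 9): since gcd(56, 9) = 1, we get a unique residue mod 504.
    Write x = 1 + 56·t and substitute into x ≡ 5 (mod 9): 56·t ≡ 5 − 1 = 4 (mod 9).
    Reduce coefficients mod 9: 2·t ≡ 4 (mod 9).
    The inverse of 2 mod 9 is 5 (since 2·5 = 10 = 1·9 + 1), so t ≡ 5·4 = 20 ≡ 2 (mod 9).
    Then x = 1 + 56·2 = 113, valid modulo lcm(56, 9) = 504: x ≡ 113 (mod 504).
Verify: 113 mod 7 = 1 ✓, 113 mod 8 = 1 ✓, 113 mod 9 = 5 ✓.

x ≡ 113 (mod 504).


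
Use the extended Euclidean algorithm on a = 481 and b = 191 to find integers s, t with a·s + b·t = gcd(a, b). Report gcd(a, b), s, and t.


Euclidean algorithm on (481, 191) — divide until remainder is 0:
  481 = 2 · 191 + 99
  191 = 1 · 99 + 92
  99 = 1 · 92 + 7
  92 = 13 · 7 + 1
  7 = 7 · 1 + 0
gcd(481, 191) = 1.
Track Bezout coefficients alongside the remainders: start with r₀ = 481 = a·1 + b·0 (s = 1, t = 0) and r₁ = 191 = a·0 + b·1 (s = 0, t = 1); each new remainder r_{k+1} = r_{k-1} − q_k·r_k inherits s_{k+1} = s_{k-1} − q_k·s_k, t_{k+1} = t_{k-1} − q_k·t_k, so r_k = a·s_k + b·t_k at every step:
  q = 2: r = 99, s = 1 − 2·0 = 1, t = 0 − 2·1 = -2  (check: 481·1 + 191·(-2) = 99)
  q = 1: r = 92, s = 0 − 1·1 = -1, t = 1 − 1·(-2) = 3  (check: 481·(-1) + 191·3 = 92)
  q = 1: r = 7, s = 1 − 1·(-1) = 2, t = -2 − 1·3 = -5  (check: 481·2 + 191·(-5) = 7)
  q = 13: r = 1, s = -1 − 13·2 = -27, t = 3 − 13·(-5) = 68  (check: 481·(-27) + 191·68 = 1)
The row with r = 1 (the gcd) gives the Bezout coefficients s = -27, t = 68.
Result: 481 · (-27) + 191 · (68) = 1.

gcd(481, 191) = 1; s = -27, t = 68 (check: 481·(-27) + 191·68 = 1).


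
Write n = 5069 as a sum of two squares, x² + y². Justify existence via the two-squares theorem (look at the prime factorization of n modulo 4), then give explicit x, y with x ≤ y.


Step 1: Factor n = 5069 = 37 · 137.
Step 2: Check the mod-4 condition on each prime factor: 37 ≡ 1 (mod 4), exponent 1; 137 ≡ 1 (mod 4), exponent 1.
All primes ≡ 3 (mod 4) appear to even exponent (or don't appear), so by the two-squares theorem n IS expressible as a sum of two squares.
Step 3: Build a representation. Here n = 37 · 137 is a product of primes ≡ 1 (mod 4). Each prime p ≡ 1 (mod 4) is itself a sum of two squares; find a² by testing p − a² for a perfect square:
  37: 37 − 1² = 36 = 6² ⇒ 37 = 1² + 6².
  137: 137 − 1² = 136, 137 − 2² = 133, 137 − 3² = 128, 137 − 4² = 121 = 11² ⇒ 137 = 4² + 11².
  Combine using the Brahmagupta–Fibonacci identity (a² + b²)(c² + d²) = (ac − bd)² + (ad + bc)² = (ac + bd)² + (ad − bc)²:
  37 · 137 = 5069: from (1² + 6²)(4² + 11²), take (1·4 − 6·11, 1·11 + 6·4) = (4 − 66, 11 + 24) = (-62, 35); dropping signs (only squares matter) gives (62, 35); check 62² + 35² = 3844 + 1225 = 5069 ✓.
Step 4: Order so x ≤ y and verify: 35² + 62² = 1225 + 3844 = 5069 = n. ✓

n = 5069 = 35² + 62² (one valid representation with x ≤ y).


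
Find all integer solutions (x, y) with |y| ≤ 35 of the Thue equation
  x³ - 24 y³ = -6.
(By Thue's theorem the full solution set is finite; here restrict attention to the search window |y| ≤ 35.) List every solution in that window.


The equation is x³ - 24y³ = -6. For fixed y, x³ = 24·y³ − 6, so a solution requires the RHS to be a perfect cube.
Strategy: iterate y from -35 to 35, compute RHS = 24·y³ − 6, and check whether it is a (positive or negative) perfect cube.
Check small values of y:
  y = 0: RHS = -6 is not a perfect cube.
  y = 1: RHS = 18 is not a perfect cube.
  y = -1: RHS = -30 is not a perfect cube.
  y = 2: RHS = 186 is not a perfect cube.
  y = -2: RHS = -198 is not a perfect cube.
  y = 3: RHS = 642 is not a perfect cube.
  y = -3: RHS = -654 is not a perfect cube.
Continuing the search up to |y| = 35 finds no solutions either.
No (x, y) in the scanned range satisfies the equation.

No integer solutions with |y| ≤ 35.


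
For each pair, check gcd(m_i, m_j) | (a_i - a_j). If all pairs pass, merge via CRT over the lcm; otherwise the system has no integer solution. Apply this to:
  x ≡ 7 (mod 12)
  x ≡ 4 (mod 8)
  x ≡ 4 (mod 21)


Moduli 12, 8, 21 are not pairwise coprime, so CRT works modulo lcm(m_i) when all pairwise compatibility conditions hold.
Pairwise compatibility: gcd(m_i, m_j) must divide a_i - a_j for every pair.
Merge one congruence at a time:
  Start: x ≡ 7 (mod 12).
  Combine with x ≡ 4 (mod 8): gcd(12, 8) = 4, and 4 - 7 = -3 is NOT divisible by 4.
    ⇒ system is inconsistent (no integer solution).

No solution (the system is inconsistent).


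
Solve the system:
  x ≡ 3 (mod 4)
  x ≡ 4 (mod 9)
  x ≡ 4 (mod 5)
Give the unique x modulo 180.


Moduli 4, 9, 5 are pairwise coprime; by CRT there is a unique solution modulo M = 4 · 9 · 5 = 180.
Solve pairwise, accumulating the modulus:
  Start with x ≡ 3 (mod 4).
  Combine with x ≡ 4 (mod 9): since gcd(4, 9) = 1, we get a unique residue mod 36.
    Write x = 3 + 4·t and substitute into x ≡ 4 (mod 9): 4·t ≡ 4 − 3 = 1 (mod 9).
    The inverse of 4 mod 9 is 7 (since 4·7 = 28 = 3·9 + 1), so t ≡ 7·1 = 7 ≡ 7 (mod 9).
    Then x = 3 + 4·7 = 31, valid modulo lcm(4, 9) = 36: x ≡ 31 (mod 36).
  Combine with x ≡ 4 (mod 5): since gcd(36, 5) = 1, we get a unique residue mod 180.
    Write x = 31 + 36·t and substitute into x ≡ 4 (mod 5): 36·t ≡ 4 − 31 = -27 (mod 5).
    Reduce coefficients mod 5: 1·t ≡ 3 (mod 5).
    So t ≡ 3 (mod 5).
    Then x = 31 + 36·3 = 139, valid modulo lcm(36, 5) = 180: x ≡ 139 (mod 180).
Verify: 139 mod 4 = 3 ✓, 139 mod 9 = 4 ✓, 139 mod 5 = 4 ✓.

x ≡ 139 (mod 180).
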